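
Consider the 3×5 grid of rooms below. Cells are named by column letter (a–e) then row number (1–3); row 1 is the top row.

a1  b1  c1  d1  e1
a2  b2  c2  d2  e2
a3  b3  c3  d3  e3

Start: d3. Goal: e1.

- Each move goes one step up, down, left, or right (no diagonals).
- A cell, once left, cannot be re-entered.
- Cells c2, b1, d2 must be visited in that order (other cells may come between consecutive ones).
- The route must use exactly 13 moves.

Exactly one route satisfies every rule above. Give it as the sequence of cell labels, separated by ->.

The waypoints must appear in the order c2, b1, d2, with no cell reused.
Route from d3: left to c3, up to c2, left to b2, down to b3, left to a3, 2× up (reaching a1), 3× right (reaching d1), down to d2, right to e2, up to e1 — 13 moves in all.
Check: order respected (c2 at step 2, b1 at step 8, d2 at step 11); 13 moves as required.

d3 -> c3 -> c2 -> b2 -> b3 -> a3 -> a2 -> a1 -> b1 -> c1 -> d1 -> d2 -> e2 -> e1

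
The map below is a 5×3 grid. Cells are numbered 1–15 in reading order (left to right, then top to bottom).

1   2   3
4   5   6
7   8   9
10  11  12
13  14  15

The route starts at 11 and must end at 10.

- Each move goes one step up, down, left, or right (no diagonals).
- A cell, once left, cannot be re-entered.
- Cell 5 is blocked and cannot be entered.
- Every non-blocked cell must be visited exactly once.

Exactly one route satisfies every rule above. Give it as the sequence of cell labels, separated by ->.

Need to visit all 14 open cells exactly once, starting at 11 and ending at 10.
Cell 13 has only two open neighbours (10 and 14), so the path must pass straight through it: one of those is the cell it's entered from and the other is where it exits.
Route from 11: up to 8, left to 7, 2× up (reaching 1), 2× right (reaching 3), 4× down (reaching 15), 2× left (reaching 13), up to 10 — 13 moves in all.
Check: all 14 open cells covered.

11 -> 8 -> 7 -> 4 -> 1 -> 2 -> 3 -> 6 -> 9 -> 12 -> 15 -> 14 -> 13 -> 10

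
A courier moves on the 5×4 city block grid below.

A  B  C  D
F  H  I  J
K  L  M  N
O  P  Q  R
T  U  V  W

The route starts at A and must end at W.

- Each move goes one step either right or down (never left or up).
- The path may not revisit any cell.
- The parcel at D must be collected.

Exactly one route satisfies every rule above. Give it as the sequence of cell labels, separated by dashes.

A - B - C - D - J - N - R - W

Moves only go right or down, so the column and row indices never decrease.
Route from A: right 3 to D, down 4 to W — 7 moves in all.
Check: all required cells visited.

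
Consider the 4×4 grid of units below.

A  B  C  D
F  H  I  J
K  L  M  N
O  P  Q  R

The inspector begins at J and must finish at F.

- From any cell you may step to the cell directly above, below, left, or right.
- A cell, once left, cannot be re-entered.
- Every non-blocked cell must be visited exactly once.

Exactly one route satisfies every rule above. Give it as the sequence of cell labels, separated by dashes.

Need to visit all 16 open cells exactly once, starting at J and ending at F.
Route from J: up to D, left to C, 2× down (reaching M), right to N, down to R, 3× left (reaching O), up to K, right to L, 2× up (reaching B), left to A, down to F — 15 moves in all.
Check: all 16 open cells covered.

J - D - C - I - M - N - R - Q - P - O - K - L - H - B - A - F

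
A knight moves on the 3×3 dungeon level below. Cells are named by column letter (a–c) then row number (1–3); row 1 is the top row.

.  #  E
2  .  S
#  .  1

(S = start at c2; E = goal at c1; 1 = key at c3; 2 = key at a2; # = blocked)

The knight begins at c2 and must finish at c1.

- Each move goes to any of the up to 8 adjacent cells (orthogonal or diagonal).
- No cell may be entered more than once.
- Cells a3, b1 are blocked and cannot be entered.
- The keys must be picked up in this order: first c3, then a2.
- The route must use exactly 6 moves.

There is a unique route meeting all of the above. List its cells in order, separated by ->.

The waypoints must appear in the order c3, a2, with no cell reused.
Route from c2: down 1 to c3, left 1 to b3, up-left 1 to a2, up 1 to a1, down-right 1 to b2, up-right 1 to c1 — 6 moves in all.
Check: order respected (1 at step 1, 2 at step 3); 6 moves as required.

c2 -> c3 -> b3 -> a2 -> a1 -> b2 -> c1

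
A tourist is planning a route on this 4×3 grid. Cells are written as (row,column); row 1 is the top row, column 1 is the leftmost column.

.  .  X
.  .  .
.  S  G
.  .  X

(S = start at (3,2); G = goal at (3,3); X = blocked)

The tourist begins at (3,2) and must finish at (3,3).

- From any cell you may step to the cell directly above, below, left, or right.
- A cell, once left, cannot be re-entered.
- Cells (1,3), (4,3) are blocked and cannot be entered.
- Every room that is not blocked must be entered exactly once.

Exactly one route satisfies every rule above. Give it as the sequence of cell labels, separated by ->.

Need to visit all 10 open cells exactly once, starting at (3,2) and ending at (3,3).
Cell (1,2) has only two open neighbours ((2,2) and (1,1)), so the path must pass straight through it: one of those is the cell it's entered from and the other is where it exits.
Route from (3,2): down 1 to (4,2), left 1 to (4,1), up 3 to (1,1), right 1 to (1,2), down 1 to (2,2), right 1 to (2,3), down 1 to (3,3) — 9 moves in all.
Check: all 10 open cells covered.

(3,2) -> (4,2) -> (4,1) -> (3,1) -> (2,1) -> (1,1) -> (1,2) -> (2,2) -> (2,3) -> (3,3)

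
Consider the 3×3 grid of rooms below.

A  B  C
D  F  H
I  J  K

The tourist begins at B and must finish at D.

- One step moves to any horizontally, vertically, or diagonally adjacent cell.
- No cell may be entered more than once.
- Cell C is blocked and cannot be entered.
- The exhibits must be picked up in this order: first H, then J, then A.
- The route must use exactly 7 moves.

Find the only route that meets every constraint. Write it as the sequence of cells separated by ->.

The waypoints must appear in the order H, J, A, with no cell reused.
Route from B: down-right 1 to H, down 1 to K, left 2 to I, up-right 1 to F, up-left 1 to A, down 1 to D — 7 moves in all.
Check: order respected (H at step 1, J at step 3, A at step 6); 7 moves as required.

B -> H -> K -> J -> I -> F -> A -> D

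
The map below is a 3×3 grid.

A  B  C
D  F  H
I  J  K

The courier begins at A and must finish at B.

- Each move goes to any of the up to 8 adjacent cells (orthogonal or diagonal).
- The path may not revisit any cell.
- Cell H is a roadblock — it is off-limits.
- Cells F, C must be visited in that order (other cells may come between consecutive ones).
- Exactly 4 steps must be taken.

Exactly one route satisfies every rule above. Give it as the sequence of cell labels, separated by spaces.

A D F C B

The waypoints must appear in the order F, C, with no cell reused.
Route from A: down 1 to D, right 1 to F, up-right 1 to C, left 1 to B — 4 moves in all.
Check: order respected (F at step 2, C at step 3); 4 moves as required.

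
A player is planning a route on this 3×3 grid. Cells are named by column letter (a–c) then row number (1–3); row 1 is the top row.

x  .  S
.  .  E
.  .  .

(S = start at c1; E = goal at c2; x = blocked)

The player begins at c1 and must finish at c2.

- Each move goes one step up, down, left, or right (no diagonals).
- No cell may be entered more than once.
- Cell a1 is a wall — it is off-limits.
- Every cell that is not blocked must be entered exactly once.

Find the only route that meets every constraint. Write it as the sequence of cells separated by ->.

c1 -> b1 -> b2 -> a2 -> a3 -> b3 -> c3 -> c2

Need to visit all 8 open cells exactly once, starting at c1 and ending at c2.
Cell c3 has only two open neighbours (c2 and b3), so the path must pass straight through it: one of those is the cell it's entered from and the other is where it exits.
Route from c1: left 1 to b1, down 1 to b2, left 1 to a2, down 1 to a3, right 2 to c3, up 1 to c2 — 7 moves in all.
Check: all 8 open cells covered.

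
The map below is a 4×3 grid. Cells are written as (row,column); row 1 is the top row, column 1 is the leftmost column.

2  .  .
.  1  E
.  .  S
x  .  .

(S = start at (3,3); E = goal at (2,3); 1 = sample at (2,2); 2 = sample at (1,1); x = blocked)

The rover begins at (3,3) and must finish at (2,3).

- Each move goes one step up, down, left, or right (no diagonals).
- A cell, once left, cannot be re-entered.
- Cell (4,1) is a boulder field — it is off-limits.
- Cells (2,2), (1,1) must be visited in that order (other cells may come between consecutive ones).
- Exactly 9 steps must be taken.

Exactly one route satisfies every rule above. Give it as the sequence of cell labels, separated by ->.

(3,3) -> (4,3) -> (4,2) -> (3,2) -> (2,2) -> (2,1) -> (1,1) -> (1,2) -> (1,3) -> (2,3)

The waypoints must appear in the order (2,2), (1,1), with no cell reused.
Route from (3,3): down 1 to (4,3), left 1 to (4,2), up 2 to (2,2), left 1 to (2,1), up 1 to (1,1), right 2 to (1,3), down 1 to (2,3) — 9 moves in all.
Check: order respected (1 at step 4, 2 at step 6); 9 moves as required.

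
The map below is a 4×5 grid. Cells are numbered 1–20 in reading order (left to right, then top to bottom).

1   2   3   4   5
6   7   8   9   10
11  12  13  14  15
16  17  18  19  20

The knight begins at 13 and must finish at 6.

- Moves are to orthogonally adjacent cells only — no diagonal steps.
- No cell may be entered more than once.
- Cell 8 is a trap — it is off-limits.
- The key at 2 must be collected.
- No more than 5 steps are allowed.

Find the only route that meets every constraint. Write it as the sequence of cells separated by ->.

Any route must reach 2 and still end at 6 within 5 moves, so the order of the required stops is forced.
Route from 13: left 1 to 12, up 2 to 2, left 1 to 1, down 1 to 6 — 5 moves in all.
Check: all required cells visited; 5 ≤ 5 moves.

13 -> 12 -> 7 -> 2 -> 1 -> 6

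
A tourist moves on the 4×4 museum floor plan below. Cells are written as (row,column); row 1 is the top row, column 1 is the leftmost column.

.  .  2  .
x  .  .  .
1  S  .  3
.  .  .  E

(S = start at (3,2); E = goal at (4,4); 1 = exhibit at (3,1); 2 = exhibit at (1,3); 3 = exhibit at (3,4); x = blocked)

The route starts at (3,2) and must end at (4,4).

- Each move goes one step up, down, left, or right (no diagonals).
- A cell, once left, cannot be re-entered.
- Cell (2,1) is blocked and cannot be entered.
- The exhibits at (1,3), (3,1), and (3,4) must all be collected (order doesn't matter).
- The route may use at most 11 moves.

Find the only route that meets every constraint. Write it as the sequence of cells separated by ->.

Any route must reach (1,3), (3,1), and (3,4) and still end at (4,4) within 11 moves, so the order of the required stops is forced.
Route from (3,2): left 1 to (3,1), down 1 to (4,1), right 2 to (4,3), up 3 to (1,3), right 1 to (1,4), down 3 to (4,4) — 11 moves in all.
Check: all required cells visited; 11 ≤ 11 moves.

(3,2) -> (3,1) -> (4,1) -> (4,2) -> (4,3) -> (3,3) -> (2,3) -> (1,3) -> (1,4) -> (2,4) -> (3,4) -> (4,4)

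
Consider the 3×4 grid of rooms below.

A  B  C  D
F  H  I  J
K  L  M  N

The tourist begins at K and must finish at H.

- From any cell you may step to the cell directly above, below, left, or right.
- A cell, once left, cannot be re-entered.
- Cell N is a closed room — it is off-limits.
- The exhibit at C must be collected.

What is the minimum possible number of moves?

Any route passes through C somewhere between K and H. Summing Manhattan distances along the two legs (K → C → H) gives a lower bound of 4 + 2 = 6 moves.
A route of 6 moves achieves this: K → F → A → B → C → I → H.
Since 6 matches the lower bound, it is optimal.

6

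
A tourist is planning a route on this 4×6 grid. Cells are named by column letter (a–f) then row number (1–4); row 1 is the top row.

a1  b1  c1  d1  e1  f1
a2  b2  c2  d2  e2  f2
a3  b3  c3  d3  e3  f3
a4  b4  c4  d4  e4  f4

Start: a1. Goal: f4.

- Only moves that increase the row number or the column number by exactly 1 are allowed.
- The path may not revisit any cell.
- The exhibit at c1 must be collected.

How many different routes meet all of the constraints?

A right/down-only route from a1 to f4 makes exactly 3 down-moves and 5 right-moves in some order.
With no other constraints that would be C(8,3) = 56 routes.
Split at c1 and multiply the segment counts: a1→c1: 1; c1→f4: 20; product = 20.
That gives 20 routes.

20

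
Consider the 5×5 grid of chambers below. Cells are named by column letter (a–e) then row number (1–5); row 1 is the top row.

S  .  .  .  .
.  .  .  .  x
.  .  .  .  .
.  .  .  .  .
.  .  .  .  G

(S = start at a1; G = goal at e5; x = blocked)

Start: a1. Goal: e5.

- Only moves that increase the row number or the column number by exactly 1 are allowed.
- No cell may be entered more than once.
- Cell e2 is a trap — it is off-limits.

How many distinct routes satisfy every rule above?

A right/down-only route from a1 to e5 makes exactly 4 down-moves and 4 right-moves in some order.
With no other constraints that would be C(8,4) = 70 routes.
Subtract routes through each blocked cell (inclusion–exclusion for overlaps): − through e2: 5 → 65.
That gives 65 routes.

65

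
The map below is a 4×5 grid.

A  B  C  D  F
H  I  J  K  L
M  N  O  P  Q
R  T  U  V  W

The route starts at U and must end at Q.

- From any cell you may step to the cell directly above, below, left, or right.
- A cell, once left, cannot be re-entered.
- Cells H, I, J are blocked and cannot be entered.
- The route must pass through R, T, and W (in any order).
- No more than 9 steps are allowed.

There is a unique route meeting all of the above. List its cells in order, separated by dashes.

The budget equals the shortest possible length, so every move has to be on a shortest route through the required cells.
Route from U: 2× left (reaching R), up to M, 3× right (reaching P), down to V, right to W, up to Q — 9 moves in all.
Check: all required cells visited; 9 ≤ 9 moves.

U - T - R - M - N - O - P - V - W - Q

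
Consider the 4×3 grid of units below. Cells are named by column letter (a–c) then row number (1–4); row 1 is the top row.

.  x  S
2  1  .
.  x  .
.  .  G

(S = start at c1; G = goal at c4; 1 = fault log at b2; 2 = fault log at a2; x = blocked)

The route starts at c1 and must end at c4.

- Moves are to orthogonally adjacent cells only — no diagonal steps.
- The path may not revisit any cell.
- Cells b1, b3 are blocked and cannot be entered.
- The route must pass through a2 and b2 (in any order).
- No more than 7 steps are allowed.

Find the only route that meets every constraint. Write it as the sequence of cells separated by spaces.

The 7-move cap with required stops at a2, b2 leaves no slack for detours.
Route from c1: down to c2, 2× left (reaching a2), 2× down (reaching a4), 2× right (reaching c4) — 7 moves in all.
Check: all required cells visited; 7 ≤ 7 moves.

c1 c2 b2 a2 a3 a4 b4 c4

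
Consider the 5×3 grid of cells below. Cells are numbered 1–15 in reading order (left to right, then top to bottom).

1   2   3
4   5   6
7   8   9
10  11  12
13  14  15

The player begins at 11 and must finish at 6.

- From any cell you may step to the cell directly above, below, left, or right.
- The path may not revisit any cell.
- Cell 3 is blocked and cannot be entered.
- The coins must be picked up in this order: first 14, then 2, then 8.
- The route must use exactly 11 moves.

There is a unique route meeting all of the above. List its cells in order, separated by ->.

The waypoints must appear in the order 14, 2, 8, with no cell reused.
Route from 11: down 1 to 14, left 1 to 13, up 4 to 1, right 1 to 2, down 2 to 8, right 1 to 9, up 1 to 6 — 11 moves in all.
Check: order respected (14 at step 1, 2 at step 7, 8 at step 9); 11 moves as required.

11 -> 14 -> 13 -> 10 -> 7 -> 4 -> 1 -> 2 -> 5 -> 8 -> 9 -> 6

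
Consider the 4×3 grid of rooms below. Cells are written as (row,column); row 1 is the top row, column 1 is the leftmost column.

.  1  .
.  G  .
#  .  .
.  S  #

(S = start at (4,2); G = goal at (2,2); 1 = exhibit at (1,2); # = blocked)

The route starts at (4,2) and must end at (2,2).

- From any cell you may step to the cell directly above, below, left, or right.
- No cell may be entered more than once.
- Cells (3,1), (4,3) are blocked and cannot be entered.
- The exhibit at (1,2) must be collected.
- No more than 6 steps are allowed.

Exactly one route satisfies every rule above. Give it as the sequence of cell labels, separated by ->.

(4,2) -> (3,2) -> (3,3) -> (2,3) -> (1,3) -> (1,2) -> (2,2)

Any route must reach (1,2) and still end at (2,2) within 6 moves, so the order of the required stops is forced.
Route from (4,2): up to (3,2), right to (3,3), 2× up (reaching (1,3)), left to (1,2), down to (2,2) — 6 moves in all.
Check: all required cells visited; 6 ≤ 6 moves.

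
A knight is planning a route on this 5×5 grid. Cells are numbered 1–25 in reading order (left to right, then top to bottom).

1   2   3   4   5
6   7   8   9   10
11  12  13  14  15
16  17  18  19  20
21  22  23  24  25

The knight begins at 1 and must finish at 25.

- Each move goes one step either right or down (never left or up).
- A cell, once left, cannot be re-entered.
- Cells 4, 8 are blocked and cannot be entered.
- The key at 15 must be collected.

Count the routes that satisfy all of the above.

3

A right/down-only route from 1 to 25 makes exactly 4 down-moves and 4 right-moves in some order.
With no other constraints that would be C(8,4) = 70 routes.
Split at 15 and multiply the segment counts (each segment already excludes blocked cells): 1→15: 3; 15→25: 1; product = 3.
That gives 3 routes.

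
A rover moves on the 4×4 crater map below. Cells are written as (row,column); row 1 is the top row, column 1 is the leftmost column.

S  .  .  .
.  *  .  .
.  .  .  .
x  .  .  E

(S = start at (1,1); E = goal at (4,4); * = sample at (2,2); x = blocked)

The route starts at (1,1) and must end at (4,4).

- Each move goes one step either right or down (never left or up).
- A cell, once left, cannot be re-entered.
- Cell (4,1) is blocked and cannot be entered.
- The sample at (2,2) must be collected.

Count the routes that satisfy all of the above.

12

A right/down-only route from (1,1) to (4,4) makes exactly 3 down-moves and 3 right-moves in some order.
With no other constraints that would be C(6,3) = 20 routes.
Split at (2,2) and multiply the segment counts (each segment already excludes blocked cells): (1,1)→(2,2): 2; (2,2)→(4,4): 6; product = 12.
That gives 12 routes.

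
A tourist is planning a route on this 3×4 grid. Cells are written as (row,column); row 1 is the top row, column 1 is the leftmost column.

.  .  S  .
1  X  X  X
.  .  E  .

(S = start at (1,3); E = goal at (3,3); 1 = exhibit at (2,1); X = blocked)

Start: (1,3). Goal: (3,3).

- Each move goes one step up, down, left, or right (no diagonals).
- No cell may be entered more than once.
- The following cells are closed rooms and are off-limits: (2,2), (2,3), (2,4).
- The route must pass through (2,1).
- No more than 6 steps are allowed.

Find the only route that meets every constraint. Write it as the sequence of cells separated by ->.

(1,3) -> (1,2) -> (1,1) -> (2,1) -> (3,1) -> (3,2) -> (3,3)

The 6-move cap with required stops at (2,1) leaves no slack for detours.
Route from (1,3): left 2 to (1,1), down 2 to (3,1), right 2 to (3,3) — 6 moves in all.
Check: all required cells visited; 6 ≤ 6 moves.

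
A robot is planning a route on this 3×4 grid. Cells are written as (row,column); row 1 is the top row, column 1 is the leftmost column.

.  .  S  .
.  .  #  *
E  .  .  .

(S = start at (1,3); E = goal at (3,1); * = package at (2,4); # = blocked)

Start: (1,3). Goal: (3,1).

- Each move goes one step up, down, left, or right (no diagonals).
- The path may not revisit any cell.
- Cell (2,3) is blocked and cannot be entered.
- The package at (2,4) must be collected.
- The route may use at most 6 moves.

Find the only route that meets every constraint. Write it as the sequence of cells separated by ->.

(1,3) -> (1,4) -> (2,4) -> (3,4) -> (3,3) -> (3,2) -> (3,1)

The 6-move cap with required stops at (2,4) leaves no slack for detours.
Route from (1,3): right to (1,4), 2× down (reaching (3,4)), 3× left (reaching (3,1)) — 6 moves in all.
Check: all required cells visited; 6 ≤ 6 moves.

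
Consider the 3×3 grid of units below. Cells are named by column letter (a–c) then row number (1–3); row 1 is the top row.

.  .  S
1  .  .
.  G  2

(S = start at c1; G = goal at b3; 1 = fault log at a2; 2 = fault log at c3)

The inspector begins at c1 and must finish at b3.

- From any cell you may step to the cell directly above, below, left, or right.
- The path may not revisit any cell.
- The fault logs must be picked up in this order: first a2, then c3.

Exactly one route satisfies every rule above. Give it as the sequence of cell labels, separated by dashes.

The waypoints must appear in the order a2, c3, with no cell reused.
Route from c1: left 2 to a1, down 1 to a2, right 2 to c2, down 1 to c3, left 1 to b3 — 7 moves in all.
Check: order respected (1 at step 3, 2 at step 6).

c1 - b1 - a1 - a2 - b2 - c2 - c3 - b3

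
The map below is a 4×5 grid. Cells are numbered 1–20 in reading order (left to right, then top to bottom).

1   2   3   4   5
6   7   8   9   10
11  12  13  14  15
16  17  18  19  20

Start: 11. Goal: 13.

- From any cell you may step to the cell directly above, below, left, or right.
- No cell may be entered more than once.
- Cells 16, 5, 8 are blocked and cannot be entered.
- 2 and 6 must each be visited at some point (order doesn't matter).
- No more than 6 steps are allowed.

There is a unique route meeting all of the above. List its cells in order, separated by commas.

Any route must reach 2 and 6 and still end at 13 within 6 moves, so the order of the required stops is forced.
Route from 11: 2× up (reaching 1), right to 2, 2× down (reaching 12), right to 13 — 6 moves in all.
Check: all required cells visited; 6 ≤ 6 moves.

11, 6, 1, 2, 7, 12, 13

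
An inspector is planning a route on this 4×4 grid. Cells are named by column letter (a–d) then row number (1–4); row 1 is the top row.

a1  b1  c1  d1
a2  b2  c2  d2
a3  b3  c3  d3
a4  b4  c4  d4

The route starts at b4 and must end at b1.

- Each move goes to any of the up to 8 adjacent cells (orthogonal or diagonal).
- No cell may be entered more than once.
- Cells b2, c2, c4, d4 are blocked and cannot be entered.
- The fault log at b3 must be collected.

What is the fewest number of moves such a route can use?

3

Any route passes through b3 somewhere between b4 and b1. Summing Chebyshev distances along the two legs (b4 → b3 → b1) gives a lower bound of 1 + 2 = 3 moves.
A route of 3 moves achieves this: b4 → b3 → a2 → b1.
Since 3 matches the lower bound, it is optimal.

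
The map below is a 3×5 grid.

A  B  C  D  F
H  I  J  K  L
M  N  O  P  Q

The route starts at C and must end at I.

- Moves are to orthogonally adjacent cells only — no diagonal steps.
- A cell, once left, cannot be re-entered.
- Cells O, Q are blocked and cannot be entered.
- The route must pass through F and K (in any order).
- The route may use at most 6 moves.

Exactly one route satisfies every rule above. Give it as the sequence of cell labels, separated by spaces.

Any route must reach F and K and still end at I within 6 moves, so the order of the required stops is forced.
Route from C: 2× right (reaching F), down to L, 3× left (reaching I) — 6 moves in all.
Check: all required cells visited; 6 ≤ 6 moves.

C D F L K J I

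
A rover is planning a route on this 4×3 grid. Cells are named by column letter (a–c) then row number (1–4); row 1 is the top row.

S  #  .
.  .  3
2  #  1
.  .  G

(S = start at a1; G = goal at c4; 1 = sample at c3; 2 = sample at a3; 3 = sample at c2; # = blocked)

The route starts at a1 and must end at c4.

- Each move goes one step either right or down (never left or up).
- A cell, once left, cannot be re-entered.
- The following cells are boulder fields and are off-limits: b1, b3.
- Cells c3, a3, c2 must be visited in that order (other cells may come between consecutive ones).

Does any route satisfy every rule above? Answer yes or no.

a3 lies to the left of c3, so going from c3 to a3 would need a leftward move — but moves only go right/down, so c3 cannot be visited before a3.

no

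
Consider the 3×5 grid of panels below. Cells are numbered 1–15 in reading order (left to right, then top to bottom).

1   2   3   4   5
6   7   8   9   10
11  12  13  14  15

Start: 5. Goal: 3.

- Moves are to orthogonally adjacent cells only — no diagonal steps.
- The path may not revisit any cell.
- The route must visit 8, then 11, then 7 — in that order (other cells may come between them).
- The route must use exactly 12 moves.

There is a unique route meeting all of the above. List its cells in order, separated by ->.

The waypoints must appear in the order 8, 11, 7, with no cell reused.
Route from 5: down 2 to 15, left 1 to 14, up 1 to 9, left 1 to 8, down 1 to 13, left 2 to 11, up 1 to 6, right 1 to 7, up 1 to 2, right 1 to 3 — 12 moves in all.
Check: order respected (8 at step 5, 11 at step 8, 7 at step 10); 12 moves as required.

5 -> 10 -> 15 -> 14 -> 9 -> 8 -> 13 -> 12 -> 11 -> 6 -> 7 -> 2 -> 3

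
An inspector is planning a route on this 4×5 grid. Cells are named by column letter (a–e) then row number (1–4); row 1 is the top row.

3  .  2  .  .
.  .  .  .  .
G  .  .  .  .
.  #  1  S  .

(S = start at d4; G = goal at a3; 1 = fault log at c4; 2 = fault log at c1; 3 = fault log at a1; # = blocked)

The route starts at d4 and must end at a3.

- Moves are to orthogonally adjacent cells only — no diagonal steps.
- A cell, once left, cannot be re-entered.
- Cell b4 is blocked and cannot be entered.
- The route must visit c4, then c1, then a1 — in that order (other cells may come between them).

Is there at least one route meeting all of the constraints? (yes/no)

yes

One route that works: d4 → c4 → c3 → c2 → c1 → b1 → a1 → a2 → a3.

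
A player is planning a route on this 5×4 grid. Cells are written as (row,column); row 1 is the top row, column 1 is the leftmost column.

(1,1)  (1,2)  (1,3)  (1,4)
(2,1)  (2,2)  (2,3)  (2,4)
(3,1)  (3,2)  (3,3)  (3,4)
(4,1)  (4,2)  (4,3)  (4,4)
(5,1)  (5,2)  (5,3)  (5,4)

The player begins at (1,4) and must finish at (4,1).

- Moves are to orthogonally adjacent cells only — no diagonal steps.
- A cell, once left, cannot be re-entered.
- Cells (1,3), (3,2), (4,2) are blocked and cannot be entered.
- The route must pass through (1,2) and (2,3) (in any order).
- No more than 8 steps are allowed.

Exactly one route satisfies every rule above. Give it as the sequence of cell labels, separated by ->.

(1,4) -> (2,4) -> (2,3) -> (2,2) -> (1,2) -> (1,1) -> (2,1) -> (3,1) -> (4,1)

The 8-move cap with required stops at (1,2), (2,3) leaves no slack for detours.
Route from (1,4): down 1 to (2,4), left 2 to (2,2), up 1 to (1,2), left 1 to (1,1), down 3 to (4,1) — 8 moves in all.
Check: all required cells visited; 8 ≤ 8 moves.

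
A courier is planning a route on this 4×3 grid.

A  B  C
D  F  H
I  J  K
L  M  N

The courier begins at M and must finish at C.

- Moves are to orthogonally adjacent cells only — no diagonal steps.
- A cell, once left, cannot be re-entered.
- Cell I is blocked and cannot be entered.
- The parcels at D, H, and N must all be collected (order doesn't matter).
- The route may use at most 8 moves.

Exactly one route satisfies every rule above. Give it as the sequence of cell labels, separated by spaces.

M N K H F D A B C

The budget equals the shortest possible length, so every move has to be on a shortest route through the required cells.
Route from M: right to N, 2× up (reaching H), 2× left (reaching D), up to A, 2× right (reaching C) — 8 moves in all.
Check: all required cells visited; 8 ≤ 8 moves.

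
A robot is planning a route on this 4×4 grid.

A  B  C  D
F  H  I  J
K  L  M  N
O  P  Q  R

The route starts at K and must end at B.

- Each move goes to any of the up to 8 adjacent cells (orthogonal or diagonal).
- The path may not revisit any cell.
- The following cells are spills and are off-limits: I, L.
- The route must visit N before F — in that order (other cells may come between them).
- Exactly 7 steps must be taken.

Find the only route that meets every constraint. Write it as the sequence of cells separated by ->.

The waypoints must appear in the order N, F, with no cell reused.
Route from K: down-right 1 to P, right 1 to Q, up-right 1 to N, left 1 to M, up-left 1 to H, left 1 to F, up-right 1 to B — 7 moves in all.
Check: order respected (N at step 3, F at step 6); 7 moves as required.

K -> P -> Q -> N -> M -> H -> F -> B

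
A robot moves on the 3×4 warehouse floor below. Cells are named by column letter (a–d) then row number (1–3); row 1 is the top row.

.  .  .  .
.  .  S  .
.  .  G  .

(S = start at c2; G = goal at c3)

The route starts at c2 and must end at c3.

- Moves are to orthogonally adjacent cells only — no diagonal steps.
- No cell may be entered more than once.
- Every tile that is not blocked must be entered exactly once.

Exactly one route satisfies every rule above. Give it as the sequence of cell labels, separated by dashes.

Need to visit all 12 open cells exactly once, starting at c2 and ending at c3.
Route from c2: left 1 to b2, down 1 to b3, left 1 to a3, up 2 to a1, right 3 to d1, down 2 to d3, left 1 to c3 — 11 moves in all.
Check: all 12 open cells covered.

c2 - b2 - b3 - a3 - a2 - a1 - b1 - c1 - d1 - d2 - d3 - c3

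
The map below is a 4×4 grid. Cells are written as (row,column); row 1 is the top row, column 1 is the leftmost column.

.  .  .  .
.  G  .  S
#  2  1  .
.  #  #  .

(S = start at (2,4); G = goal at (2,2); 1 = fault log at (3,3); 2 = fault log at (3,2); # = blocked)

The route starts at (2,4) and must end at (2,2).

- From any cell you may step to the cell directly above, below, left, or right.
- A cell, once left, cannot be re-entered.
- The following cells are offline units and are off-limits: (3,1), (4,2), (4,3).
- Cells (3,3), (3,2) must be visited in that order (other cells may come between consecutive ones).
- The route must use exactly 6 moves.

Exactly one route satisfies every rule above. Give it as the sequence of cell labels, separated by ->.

(2,4) -> (1,4) -> (1,3) -> (2,3) -> (3,3) -> (3,2) -> (2,2)

The waypoints must appear in the order (3,3), (3,2), with no cell reused.
Route from (2,4): up to (1,4), left to (1,3), 2× down (reaching (3,3)), left to (3,2), up to (2,2) — 6 moves in all.
Check: order respected (1 at step 4, 2 at step 5); 6 moves as required.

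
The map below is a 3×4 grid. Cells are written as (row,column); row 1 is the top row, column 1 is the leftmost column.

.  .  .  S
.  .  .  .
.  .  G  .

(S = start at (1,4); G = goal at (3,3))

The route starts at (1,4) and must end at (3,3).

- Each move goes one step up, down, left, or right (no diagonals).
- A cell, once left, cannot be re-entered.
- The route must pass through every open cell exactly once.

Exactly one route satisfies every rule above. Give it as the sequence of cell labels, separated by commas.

Need to visit all 12 open cells exactly once, starting at (1,4) and ending at (3,3).
Cell (1,1) has only two open neighbours ((2,1) and (1,2)), so the path must pass straight through it: one of those is the cell it's entered from and the other is where it exits.
Route from (1,4): left 3 to (1,1), down 2 to (3,1), right 1 to (3,2), up 1 to (2,2), right 2 to (2,4), down 1 to (3,4), left 1 to (3,3) — 11 moves in all.
Check: all 12 open cells covered.

(1,4), (1,3), (1,2), (1,1), (2,1), (3,1), (3,2), (2,2), (2,3), (2,4), (3,4), (3,3)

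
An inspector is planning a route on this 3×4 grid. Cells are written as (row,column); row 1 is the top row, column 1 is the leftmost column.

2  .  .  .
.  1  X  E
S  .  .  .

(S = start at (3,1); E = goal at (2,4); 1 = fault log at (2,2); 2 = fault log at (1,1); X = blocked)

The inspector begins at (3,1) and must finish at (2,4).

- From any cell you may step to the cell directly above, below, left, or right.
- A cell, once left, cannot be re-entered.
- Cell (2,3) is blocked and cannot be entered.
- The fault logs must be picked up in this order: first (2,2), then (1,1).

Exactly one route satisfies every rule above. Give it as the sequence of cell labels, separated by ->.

The waypoints must appear in the order (2,2), (1,1), with no cell reused.
Route from (3,1): right to (3,2), up to (2,2), left to (2,1), up to (1,1), 3× right (reaching (1,4)), down to (2,4) — 8 moves in all.
Check: order respected (1 at step 2, 2 at step 4).

(3,1) -> (3,2) -> (2,2) -> (2,1) -> (1,1) -> (1,2) -> (1,3) -> (1,4) -> (2,4)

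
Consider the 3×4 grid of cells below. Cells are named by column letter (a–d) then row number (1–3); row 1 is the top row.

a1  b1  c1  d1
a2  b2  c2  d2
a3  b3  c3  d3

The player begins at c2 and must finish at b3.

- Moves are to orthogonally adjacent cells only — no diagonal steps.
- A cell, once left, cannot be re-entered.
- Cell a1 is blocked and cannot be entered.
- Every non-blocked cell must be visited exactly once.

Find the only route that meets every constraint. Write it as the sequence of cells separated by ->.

Need to visit all 11 open cells exactly once, starting at c2 and ending at b3.
Cell a3 has only two open neighbours (a2 and b3), so the path must pass straight through it: one of those is the cell it's entered from and the other is where it exits.
Route from c2: down to c3, right to d3, 2× up (reaching d1), 2× left (reaching b1), down to b2, left to a2, down to a3, right to b3 — 10 moves in all.
Check: all 11 open cells covered.

c2 -> c3 -> d3 -> d2 -> d1 -> c1 -> b1 -> b2 -> a2 -> a3 -> b3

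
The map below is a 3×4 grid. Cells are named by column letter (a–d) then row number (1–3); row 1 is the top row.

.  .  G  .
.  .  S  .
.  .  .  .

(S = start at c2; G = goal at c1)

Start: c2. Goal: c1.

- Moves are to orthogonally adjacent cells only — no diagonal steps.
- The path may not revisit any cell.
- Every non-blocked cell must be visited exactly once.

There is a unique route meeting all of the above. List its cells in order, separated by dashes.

Need to visit all 12 open cells exactly once, starting at c2 and ending at c1.
Cell d3 has only two open neighbours (d2 and c3), so the path must pass straight through it: one of those is the cell it's entered from and the other is where it exits.
Route from c2: left to b2, up to b1, left to a1, 2× down (reaching a3), 3× right (reaching d3), 2× up (reaching d1), left to c1 — 11 moves in all.
Check: all 12 open cells covered.

c2 - b2 - b1 - a1 - a2 - a3 - b3 - c3 - d3 - d2 - d1 - c1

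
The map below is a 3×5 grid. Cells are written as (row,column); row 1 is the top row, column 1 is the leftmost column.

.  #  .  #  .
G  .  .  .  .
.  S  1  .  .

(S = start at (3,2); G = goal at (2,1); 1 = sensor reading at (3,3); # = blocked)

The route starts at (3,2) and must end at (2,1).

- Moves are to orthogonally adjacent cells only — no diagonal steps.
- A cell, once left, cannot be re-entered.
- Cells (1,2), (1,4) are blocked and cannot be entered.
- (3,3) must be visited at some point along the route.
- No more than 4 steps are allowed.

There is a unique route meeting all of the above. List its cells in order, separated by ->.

(3,2) -> (3,3) -> (2,3) -> (2,2) -> (2,1)

Any route must reach (3,3) and still end at (2,1) within 4 moves, so the order of the required stops is forced.
Route from (3,2): right 1 to (3,3), up 1 to (2,3), left 2 to (2,1) — 4 moves in all.
Check: all required cells visited; 4 ≤ 4 moves.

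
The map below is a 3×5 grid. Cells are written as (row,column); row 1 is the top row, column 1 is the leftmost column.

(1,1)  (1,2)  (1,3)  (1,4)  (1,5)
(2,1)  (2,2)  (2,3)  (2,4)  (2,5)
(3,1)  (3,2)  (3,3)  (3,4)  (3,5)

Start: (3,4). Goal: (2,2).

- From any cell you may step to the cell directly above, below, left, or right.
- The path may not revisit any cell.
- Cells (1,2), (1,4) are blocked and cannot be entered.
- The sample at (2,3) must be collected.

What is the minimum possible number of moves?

Any route passes through (2,3) somewhere between (3,4) and (2,2). Summing Manhattan distances along the two legs ((3,4) → (2,3) → (2,2)) gives a lower bound of 2 + 1 = 3 moves.
A route of 3 moves achieves this: (3,4) → (2,4) → (2,3) → (2,2).
Since 3 matches the lower bound, it is optimal.

3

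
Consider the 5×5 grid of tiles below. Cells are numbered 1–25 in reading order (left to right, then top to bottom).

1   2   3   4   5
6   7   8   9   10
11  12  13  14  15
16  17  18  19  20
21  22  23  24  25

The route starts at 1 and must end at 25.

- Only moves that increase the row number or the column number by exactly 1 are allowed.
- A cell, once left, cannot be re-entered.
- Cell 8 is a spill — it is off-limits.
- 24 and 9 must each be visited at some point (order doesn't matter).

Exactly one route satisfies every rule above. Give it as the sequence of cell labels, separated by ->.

1 -> 2 -> 3 -> 4 -> 9 -> 14 -> 19 -> 24 -> 25

Moves only go right or down, so the column and row indices never decrease.
Route from 1: right 3 to 4, down 4 to 24, right 1 to 25 — 8 moves in all.
Check: all required cells visited.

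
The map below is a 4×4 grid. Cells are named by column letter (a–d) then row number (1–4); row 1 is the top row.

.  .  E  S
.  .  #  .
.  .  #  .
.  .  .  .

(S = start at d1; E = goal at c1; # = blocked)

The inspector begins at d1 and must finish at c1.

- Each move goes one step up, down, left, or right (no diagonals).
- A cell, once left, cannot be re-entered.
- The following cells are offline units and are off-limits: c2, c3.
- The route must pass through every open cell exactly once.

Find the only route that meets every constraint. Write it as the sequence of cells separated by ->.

Need to visit all 14 open cells exactly once, starting at d1 and ending at c1.
Route from d1: 3× down (reaching d4), 3× left (reaching a4), up to a3, right to b3, up to b2, left to a2, up to a1, 2× right (reaching c1) — 13 moves in all.
Check: all 14 open cells covered.

d1 -> d2 -> d3 -> d4 -> c4 -> b4 -> a4 -> a3 -> b3 -> b2 -> a2 -> a1 -> b1 -> c1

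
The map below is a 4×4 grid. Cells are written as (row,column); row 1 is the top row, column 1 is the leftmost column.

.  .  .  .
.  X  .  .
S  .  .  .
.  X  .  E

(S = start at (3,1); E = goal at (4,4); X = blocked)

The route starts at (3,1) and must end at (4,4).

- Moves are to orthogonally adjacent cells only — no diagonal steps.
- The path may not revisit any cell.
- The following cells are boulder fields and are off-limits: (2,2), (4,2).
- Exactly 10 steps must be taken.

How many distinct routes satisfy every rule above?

4

Need simple routes of exactly 10 moves from (3,1) to (4,4) (Manhattan distance 4, so 3 moves are spent on a detour and 3 undoing it).
Enumerating: (3,1) (2,1) (1,1) (1,2) (1,3) (2,3) (2,4) (3,4) (3,3) (4,3) (4,4) | (3,1) (2,1) (1,1) (1,2) (1,3) (1,4) (2,4) (3,4) (3,3) (4,3) (4,4) | (3,1) (2,1) (1,1) (1,2) (1,3) (1,4) (2,4) (2,3) (3,3) (4,3) (4,4) | (3,1) (2,1) (1,1) (1,2) (1,3) (1,4) (2,4) (2,3) (3,3) (3,4) (4,4).
That gives 4 routes.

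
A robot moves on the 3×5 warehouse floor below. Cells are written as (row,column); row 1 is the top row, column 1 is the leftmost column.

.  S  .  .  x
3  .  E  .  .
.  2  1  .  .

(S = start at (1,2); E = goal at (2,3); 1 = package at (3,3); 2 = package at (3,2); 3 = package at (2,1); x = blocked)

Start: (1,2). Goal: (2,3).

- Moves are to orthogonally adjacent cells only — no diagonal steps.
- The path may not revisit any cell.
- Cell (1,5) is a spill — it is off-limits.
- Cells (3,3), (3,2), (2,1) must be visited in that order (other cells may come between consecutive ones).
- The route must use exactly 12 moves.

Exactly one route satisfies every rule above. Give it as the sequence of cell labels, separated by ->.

(1,2) -> (1,3) -> (1,4) -> (2,4) -> (2,5) -> (3,5) -> (3,4) -> (3,3) -> (3,2) -> (3,1) -> (2,1) -> (2,2) -> (2,3)

The waypoints must appear in the order (3,3), (3,2), (2,1), with no cell reused.
Route from (1,2): right 2 to (1,4), down 1 to (2,4), right 1 to (2,5), down 1 to (3,5), left 4 to (3,1), up 1 to (2,1), right 2 to (2,3) — 12 moves in all.
Check: order respected (1 at step 7, 2 at step 8, 3 at step 10); 12 moves as required.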